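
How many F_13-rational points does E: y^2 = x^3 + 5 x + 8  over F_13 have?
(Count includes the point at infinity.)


For each x in F_13, count y with y^2 = x^3 + 5 x + 8 mod 13:
  x = 1: RHS = 1, y in [1, 12]  -> 2 point(s)
  x = 2: RHS = 0, y in [0]  -> 1 point(s)
  x = 4: RHS = 1, y in [1, 12]  -> 2 point(s)
  x = 7: RHS = 9, y in [3, 10]  -> 2 point(s)
  x = 8: RHS = 1, y in [1, 12]  -> 2 point(s)
  x = 11: RHS = 3, y in [4, 9]  -> 2 point(s)
Affine points: 11. Add the point at infinity: total = 12.

#E(F_13) = 12


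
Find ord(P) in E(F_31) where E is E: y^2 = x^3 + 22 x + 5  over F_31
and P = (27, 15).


Compute successive multiples of P until we hit O:
  1P = (27, 15)
  2P = (10, 4)
  3P = (3, 6)
  4P = (21, 26)
  5P = (1, 20)
  6P = (4, 8)
  7P = (9, 8)
  8P = (14, 9)
  ... (continuing to 37P)
  37P = O

ord(P) = 37


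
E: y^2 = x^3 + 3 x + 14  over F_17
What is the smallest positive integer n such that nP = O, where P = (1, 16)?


Compute successive multiples of P until we hit O:
  1P = (1, 16)
  2P = (7, 2)
  3P = (5, 16)
  4P = (11, 1)
  5P = (3, 4)
  6P = (15, 0)
  7P = (3, 13)
  8P = (11, 16)
  ... (continuing to 12P)
  12P = O

ord(P) = 12


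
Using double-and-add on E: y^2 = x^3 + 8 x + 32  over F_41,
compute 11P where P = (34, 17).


k = 11 = 1011_2 (binary, LSB first: 1101)
Double-and-add from P = (34, 17):
  bit 0 = 1: acc = O + (34, 17) = (34, 17)
  bit 1 = 1: acc = (34, 17) + (19, 14) = (11, 4)
  bit 2 = 0: acc unchanged = (11, 4)
  bit 3 = 1: acc = (11, 4) + (22, 14) = (40, 33)

11P = (40, 33)


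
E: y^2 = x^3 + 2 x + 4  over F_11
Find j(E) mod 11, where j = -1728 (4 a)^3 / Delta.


Delta = -16(4 a^3 + 27 b^2) mod 11 = 1
-1728 * (4 a)^3 = -1728 * (4*2)^3 mod 11 = 5
j = 5 * 1^(-1) mod 11 = 5

j = 5 (mod 11)


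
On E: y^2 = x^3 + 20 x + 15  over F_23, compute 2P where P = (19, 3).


Doubling: s = (3 x1^2 + a) / (2 y1)
s = (3*19^2 + 20) / (2*3) mod 23 = 19
x3 = s^2 - 2 x1 mod 23 = 19^2 - 2*19 = 1
y3 = s (x1 - x3) - y1 mod 23 = 19 * (19 - 1) - 3 = 17

2P = (1, 17)


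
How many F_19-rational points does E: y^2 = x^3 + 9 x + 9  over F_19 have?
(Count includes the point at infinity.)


For each x in F_19, count y with y^2 = x^3 + 9 x + 9 mod 19:
  x = 0: RHS = 9, y in [3, 16]  -> 2 point(s)
  x = 1: RHS = 0, y in [0]  -> 1 point(s)
  x = 2: RHS = 16, y in [4, 15]  -> 2 point(s)
  x = 3: RHS = 6, y in [5, 14]  -> 2 point(s)
  x = 7: RHS = 16, y in [4, 15]  -> 2 point(s)
  x = 8: RHS = 4, y in [2, 17]  -> 2 point(s)
  x = 10: RHS = 16, y in [4, 15]  -> 2 point(s)
  x = 13: RHS = 5, y in [9, 10]  -> 2 point(s)
  x = 15: RHS = 4, y in [2, 17]  -> 2 point(s)
Affine points: 17. Add the point at infinity: total = 18.

#E(F_19) = 18


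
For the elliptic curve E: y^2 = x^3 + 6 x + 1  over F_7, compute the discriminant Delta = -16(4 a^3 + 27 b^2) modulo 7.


4 a^3 + 27 b^2 = 4*6^3 + 27*1^2 = 864 + 27 = 891
Delta = -16 * (891) = -14256
Delta mod 7 = 3

Delta = 3 (mod 7)


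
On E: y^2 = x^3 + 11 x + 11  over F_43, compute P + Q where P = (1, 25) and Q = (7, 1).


P != Q, so use the chord formula.
s = (y2 - y1) / (x2 - x1) = (19) / (6) mod 43 = 39
x3 = s^2 - x1 - x2 mod 43 = 39^2 - 1 - 7 = 8
y3 = s (x1 - x3) - y1 mod 43 = 39 * (1 - 8) - 25 = 3

P + Q = (8, 3)


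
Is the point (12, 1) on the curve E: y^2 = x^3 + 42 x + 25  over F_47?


Check whether y^2 = x^3 + 42 x + 25 (mod 47) for (x, y) = (12, 1).
LHS: y^2 = 1^2 mod 47 = 1
RHS: x^3 + 42 x + 25 = 12^3 + 42*12 + 25 mod 47 = 1
LHS = RHS

Yes, on the curve


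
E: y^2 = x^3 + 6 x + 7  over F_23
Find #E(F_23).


For each x in F_23, count y with y^2 = x^3 + 6 x + 7 mod 23:
  x = 2: RHS = 4, y in [2, 21]  -> 2 point(s)
  x = 3: RHS = 6, y in [11, 12]  -> 2 point(s)
  x = 4: RHS = 3, y in [7, 16]  -> 2 point(s)
  x = 5: RHS = 1, y in [1, 22]  -> 2 point(s)
  x = 6: RHS = 6, y in [11, 12]  -> 2 point(s)
  x = 7: RHS = 1, y in [1, 22]  -> 2 point(s)
  x = 9: RHS = 8, y in [10, 13]  -> 2 point(s)
  x = 10: RHS = 9, y in [3, 20]  -> 2 point(s)
  x = 11: RHS = 1, y in [1, 22]  -> 2 point(s)
  x = 12: RHS = 13, y in [6, 17]  -> 2 point(s)
  x = 14: RHS = 6, y in [11, 12]  -> 2 point(s)
  x = 16: RHS = 13, y in [6, 17]  -> 2 point(s)
  x = 17: RHS = 8, y in [10, 13]  -> 2 point(s)
  x = 18: RHS = 13, y in [6, 17]  -> 2 point(s)
  x = 20: RHS = 8, y in [10, 13]  -> 2 point(s)
  x = 22: RHS = 0, y in [0]  -> 1 point(s)
Affine points: 31. Add the point at infinity: total = 32.

#E(F_23) = 32


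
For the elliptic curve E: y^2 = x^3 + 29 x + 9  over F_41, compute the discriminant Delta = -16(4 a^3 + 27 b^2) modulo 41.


4 a^3 + 27 b^2 = 4*29^3 + 27*9^2 = 97556 + 2187 = 99743
Delta = -16 * (99743) = -1595888
Delta mod 41 = 37

Delta = 37 (mod 41)


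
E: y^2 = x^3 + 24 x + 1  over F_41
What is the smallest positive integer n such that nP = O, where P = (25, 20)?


Compute successive multiples of P until we hit O:
  1P = (25, 20)
  2P = (37, 13)
  3P = (36, 24)
  4P = (13, 3)
  5P = (7, 26)
  6P = (0, 40)
  7P = (15, 13)
  8P = (6, 22)
  ... (continuing to 27P)
  27P = O

ord(P) = 27


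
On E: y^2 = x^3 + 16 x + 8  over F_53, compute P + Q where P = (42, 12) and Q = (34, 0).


P != Q, so use the chord formula.
s = (y2 - y1) / (x2 - x1) = (41) / (45) mod 53 = 28
x3 = s^2 - x1 - x2 mod 53 = 28^2 - 42 - 34 = 19
y3 = s (x1 - x3) - y1 mod 53 = 28 * (42 - 19) - 12 = 49

P + Q = (19, 49)


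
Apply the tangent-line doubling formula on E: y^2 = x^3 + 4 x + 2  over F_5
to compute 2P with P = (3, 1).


Doubling: s = (3 x1^2 + a) / (2 y1)
s = (3*3^2 + 4) / (2*1) mod 5 = 3
x3 = s^2 - 2 x1 mod 5 = 3^2 - 2*3 = 3
y3 = s (x1 - x3) - y1 mod 5 = 3 * (3 - 3) - 1 = 4

2P = (3, 4)


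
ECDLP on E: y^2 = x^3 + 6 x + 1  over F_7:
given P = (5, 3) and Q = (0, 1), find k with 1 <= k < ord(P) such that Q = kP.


Enumerate multiples of P until we hit Q = (0, 1):
  1P = (5, 3)
  2P = (6, 1)
  3P = (0, 1)
Match found at i = 3.

k = 3


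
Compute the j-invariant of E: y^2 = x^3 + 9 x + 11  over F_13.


Delta = -16(4 a^3 + 27 b^2) mod 13 = 2
-1728 * (4 a)^3 = -1728 * (4*9)^3 mod 13 = 12
j = 12 * 2^(-1) mod 13 = 6

j = 6 (mod 13)


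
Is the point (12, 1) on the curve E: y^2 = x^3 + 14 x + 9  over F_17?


Check whether y^2 = x^3 + 14 x + 9 (mod 17) for (x, y) = (12, 1).
LHS: y^2 = 1^2 mod 17 = 1
RHS: x^3 + 14 x + 9 = 12^3 + 14*12 + 9 mod 17 = 1
LHS = RHS

Yes, on the curve


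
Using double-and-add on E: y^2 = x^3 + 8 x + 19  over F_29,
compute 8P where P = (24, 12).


k = 8 = 1000_2 (binary, LSB first: 0001)
Double-and-add from P = (24, 12):
  bit 0 = 0: acc unchanged = O
  bit 1 = 0: acc unchanged = O
  bit 2 = 0: acc unchanged = O
  bit 3 = 1: acc = O + (20, 28) = (20, 28)

8P = (20, 28)


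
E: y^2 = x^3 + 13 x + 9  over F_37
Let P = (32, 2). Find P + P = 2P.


Doubling: s = (3 x1^2 + a) / (2 y1)
s = (3*32^2 + 13) / (2*2) mod 37 = 22
x3 = s^2 - 2 x1 mod 37 = 22^2 - 2*32 = 13
y3 = s (x1 - x3) - y1 mod 37 = 22 * (32 - 13) - 2 = 9

2P = (13, 9)


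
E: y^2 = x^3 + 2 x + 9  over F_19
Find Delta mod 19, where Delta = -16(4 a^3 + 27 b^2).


4 a^3 + 27 b^2 = 4*2^3 + 27*9^2 = 32 + 2187 = 2219
Delta = -16 * (2219) = -35504
Delta mod 19 = 7

Delta = 7 (mod 19)


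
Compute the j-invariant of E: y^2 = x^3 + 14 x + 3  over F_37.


Delta = -16(4 a^3 + 27 b^2) mod 37 = 20
-1728 * (4 a)^3 = -1728 * (4*14)^3 mod 37 = 6
j = 6 * 20^(-1) mod 37 = 4

j = 4 (mod 37)


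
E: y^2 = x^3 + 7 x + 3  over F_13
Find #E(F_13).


For each x in F_13, count y with y^2 = x^3 + 7 x + 3 mod 13:
  x = 0: RHS = 3, y in [4, 9]  -> 2 point(s)
  x = 2: RHS = 12, y in [5, 8]  -> 2 point(s)
  x = 3: RHS = 12, y in [5, 8]  -> 2 point(s)
  x = 4: RHS = 4, y in [2, 11]  -> 2 point(s)
  x = 6: RHS = 1, y in [1, 12]  -> 2 point(s)
  x = 8: RHS = 12, y in [5, 8]  -> 2 point(s)
Affine points: 12. Add the point at infinity: total = 13.

#E(F_13) = 13


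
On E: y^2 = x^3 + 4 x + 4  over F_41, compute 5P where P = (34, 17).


k = 5 = 101_2 (binary, LSB first: 101)
Double-and-add from P = (34, 17):
  bit 0 = 1: acc = O + (34, 17) = (34, 17)
  bit 1 = 0: acc unchanged = (34, 17)
  bit 2 = 1: acc = (34, 17) + (6, 30) = (2, 15)

5P = (2, 15)


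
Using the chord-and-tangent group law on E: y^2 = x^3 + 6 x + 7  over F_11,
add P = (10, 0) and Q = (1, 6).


P != Q, so use the chord formula.
s = (y2 - y1) / (x2 - x1) = (6) / (2) mod 11 = 3
x3 = s^2 - x1 - x2 mod 11 = 3^2 - 10 - 1 = 9
y3 = s (x1 - x3) - y1 mod 11 = 3 * (10 - 9) - 0 = 3

P + Q = (9, 3)


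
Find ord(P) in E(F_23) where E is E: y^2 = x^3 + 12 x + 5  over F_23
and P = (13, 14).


Compute successive multiples of P until we hit O:
  1P = (13, 14)
  2P = (1, 8)
  3P = (15, 8)
  4P = (4, 5)
  5P = (7, 15)
  6P = (19, 10)
  7P = (17, 4)
  8P = (5, 12)
  ... (continuing to 19P)
  19P = O

ord(P) = 19


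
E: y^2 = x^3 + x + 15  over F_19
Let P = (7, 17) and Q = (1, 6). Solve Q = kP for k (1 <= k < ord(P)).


Enumerate multiples of P until we hit Q = (1, 6):
  1P = (7, 17)
  2P = (6, 3)
  3P = (12, 8)
  4P = (4, 8)
  5P = (17, 10)
  6P = (1, 13)
  7P = (3, 11)
  8P = (16, 17)
  9P = (15, 2)
  10P = (2, 14)
  11P = (2, 5)
  12P = (15, 17)
  13P = (16, 2)
  14P = (3, 8)
  15P = (1, 6)
Match found at i = 15.

k = 15


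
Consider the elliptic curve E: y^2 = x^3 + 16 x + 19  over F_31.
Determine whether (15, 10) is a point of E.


Check whether y^2 = x^3 + 16 x + 19 (mod 31) for (x, y) = (15, 10).
LHS: y^2 = 10^2 mod 31 = 7
RHS: x^3 + 16 x + 19 = 15^3 + 16*15 + 19 mod 31 = 7
LHS = RHS

Yes, on the curve


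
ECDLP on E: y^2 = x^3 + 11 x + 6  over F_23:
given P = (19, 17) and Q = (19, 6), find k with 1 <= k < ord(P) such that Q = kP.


Enumerate multiples of P until we hit Q = (19, 6):
  1P = (19, 17)
  2P = (17, 0)
  3P = (19, 6)
Match found at i = 3.

k = 3


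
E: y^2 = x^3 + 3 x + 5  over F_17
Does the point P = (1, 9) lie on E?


Check whether y^2 = x^3 + 3 x + 5 (mod 17) for (x, y) = (1, 9).
LHS: y^2 = 9^2 mod 17 = 13
RHS: x^3 + 3 x + 5 = 1^3 + 3*1 + 5 mod 17 = 9
LHS != RHS

No, not on the curve


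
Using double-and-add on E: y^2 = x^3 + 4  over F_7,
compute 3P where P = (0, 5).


k = 3 = 11_2 (binary, LSB first: 11)
Double-and-add from P = (0, 5):
  bit 0 = 1: acc = O + (0, 5) = (0, 5)
  bit 1 = 1: acc = (0, 5) + (0, 2) = O

3P = O


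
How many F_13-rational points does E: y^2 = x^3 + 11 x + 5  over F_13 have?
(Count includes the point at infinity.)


For each x in F_13, count y with y^2 = x^3 + 11 x + 5 mod 13:
  x = 1: RHS = 4, y in [2, 11]  -> 2 point(s)
  x = 2: RHS = 9, y in [3, 10]  -> 2 point(s)
  x = 3: RHS = 0, y in [0]  -> 1 point(s)
  x = 4: RHS = 9, y in [3, 10]  -> 2 point(s)
  x = 5: RHS = 3, y in [4, 9]  -> 2 point(s)
  x = 6: RHS = 1, y in [1, 12]  -> 2 point(s)
  x = 7: RHS = 9, y in [3, 10]  -> 2 point(s)
  x = 9: RHS = 1, y in [1, 12]  -> 2 point(s)
  x = 10: RHS = 10, y in [6, 7]  -> 2 point(s)
  x = 11: RHS = 1, y in [1, 12]  -> 2 point(s)
Affine points: 19. Add the point at infinity: total = 20.

#E(F_13) = 20


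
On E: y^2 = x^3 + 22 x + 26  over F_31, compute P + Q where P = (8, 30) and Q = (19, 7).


P != Q, so use the chord formula.
s = (y2 - y1) / (x2 - x1) = (8) / (11) mod 31 = 12
x3 = s^2 - x1 - x2 mod 31 = 12^2 - 8 - 19 = 24
y3 = s (x1 - x3) - y1 mod 31 = 12 * (8 - 24) - 30 = 26

P + Q = (24, 26)


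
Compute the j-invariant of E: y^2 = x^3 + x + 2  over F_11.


Delta = -16(4 a^3 + 27 b^2) mod 11 = 1
-1728 * (4 a)^3 = -1728 * (4*1)^3 mod 11 = 2
j = 2 * 1^(-1) mod 11 = 2

j = 2 (mod 11)


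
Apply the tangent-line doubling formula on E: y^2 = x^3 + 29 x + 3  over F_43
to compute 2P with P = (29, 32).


Doubling: s = (3 x1^2 + a) / (2 y1)
s = (3*29^2 + 29) / (2*32) mod 43 = 13
x3 = s^2 - 2 x1 mod 43 = 13^2 - 2*29 = 25
y3 = s (x1 - x3) - y1 mod 43 = 13 * (29 - 25) - 32 = 20

2P = (25, 20)


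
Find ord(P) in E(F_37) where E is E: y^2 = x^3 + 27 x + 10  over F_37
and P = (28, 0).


Compute successive multiples of P until we hit O:
  1P = (28, 0)
  2P = O

ord(P) = 2


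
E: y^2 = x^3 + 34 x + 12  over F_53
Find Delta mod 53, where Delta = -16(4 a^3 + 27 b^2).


4 a^3 + 27 b^2 = 4*34^3 + 27*12^2 = 157216 + 3888 = 161104
Delta = -16 * (161104) = -2577664
Delta mod 53 = 44

Delta = 44 (mod 53)


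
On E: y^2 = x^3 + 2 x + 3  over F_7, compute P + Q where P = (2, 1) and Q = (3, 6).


P != Q, so use the chord formula.
s = (y2 - y1) / (x2 - x1) = (5) / (1) mod 7 = 5
x3 = s^2 - x1 - x2 mod 7 = 5^2 - 2 - 3 = 6
y3 = s (x1 - x3) - y1 mod 7 = 5 * (2 - 6) - 1 = 0

P + Q = (6, 0)


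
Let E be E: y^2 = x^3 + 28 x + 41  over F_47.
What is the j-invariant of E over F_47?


Delta = -16(4 a^3 + 27 b^2) mod 47 = 1
-1728 * (4 a)^3 = -1728 * (4*28)^3 mod 47 = 44
j = 44 * 1^(-1) mod 47 = 44

j = 44 (mod 47)


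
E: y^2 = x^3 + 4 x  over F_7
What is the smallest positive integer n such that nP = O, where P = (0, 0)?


Compute successive multiples of P until we hit O:
  1P = (0, 0)
  2P = O

ord(P) = 2


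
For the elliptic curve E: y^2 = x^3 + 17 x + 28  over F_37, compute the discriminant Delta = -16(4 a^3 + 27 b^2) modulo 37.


4 a^3 + 27 b^2 = 4*17^3 + 27*28^2 = 19652 + 21168 = 40820
Delta = -16 * (40820) = -653120
Delta mod 37 = 4

Delta = 4 (mod 37)


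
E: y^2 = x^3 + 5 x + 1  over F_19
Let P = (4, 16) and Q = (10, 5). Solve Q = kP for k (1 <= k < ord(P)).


Enumerate multiples of P until we hit Q = (10, 5):
  1P = (4, 16)
  2P = (3, 10)
  3P = (10, 5)
Match found at i = 3.

k = 3


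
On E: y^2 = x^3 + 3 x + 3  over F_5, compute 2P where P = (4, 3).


Doubling: s = (3 x1^2 + a) / (2 y1)
s = (3*4^2 + 3) / (2*3) mod 5 = 1
x3 = s^2 - 2 x1 mod 5 = 1^2 - 2*4 = 3
y3 = s (x1 - x3) - y1 mod 5 = 1 * (4 - 3) - 3 = 3

2P = (3, 3)


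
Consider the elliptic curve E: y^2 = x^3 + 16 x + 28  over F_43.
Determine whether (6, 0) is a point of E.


Check whether y^2 = x^3 + 16 x + 28 (mod 43) for (x, y) = (6, 0).
LHS: y^2 = 0^2 mod 43 = 0
RHS: x^3 + 16 x + 28 = 6^3 + 16*6 + 28 mod 43 = 39
LHS != RHS

No, not on the curve


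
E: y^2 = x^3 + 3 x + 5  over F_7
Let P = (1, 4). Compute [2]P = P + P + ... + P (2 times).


k = 2 = 10_2 (binary, LSB first: 01)
Double-and-add from P = (1, 4):
  bit 0 = 0: acc unchanged = O
  bit 1 = 1: acc = O + (6, 1) = (6, 1)

2P = (6, 1)


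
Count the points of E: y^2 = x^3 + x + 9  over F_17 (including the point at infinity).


For each x in F_17, count y with y^2 = x^3 + 1 x + 9 mod 17:
  x = 0: RHS = 9, y in [3, 14]  -> 2 point(s)
  x = 2: RHS = 2, y in [6, 11]  -> 2 point(s)
  x = 4: RHS = 9, y in [3, 14]  -> 2 point(s)
  x = 7: RHS = 2, y in [6, 11]  -> 2 point(s)
  x = 8: RHS = 2, y in [6, 11]  -> 2 point(s)
  x = 9: RHS = 16, y in [4, 13]  -> 2 point(s)
  x = 10: RHS = 16, y in [4, 13]  -> 2 point(s)
  x = 11: RHS = 8, y in [5, 12]  -> 2 point(s)
  x = 12: RHS = 15, y in [7, 10]  -> 2 point(s)
  x = 13: RHS = 9, y in [3, 14]  -> 2 point(s)
  x = 14: RHS = 13, y in [8, 9]  -> 2 point(s)
  x = 15: RHS = 16, y in [4, 13]  -> 2 point(s)
Affine points: 24. Add the point at infinity: total = 25.

#E(F_17) = 25


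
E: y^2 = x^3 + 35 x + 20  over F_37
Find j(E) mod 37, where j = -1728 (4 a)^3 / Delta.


Delta = -16(4 a^3 + 27 b^2) mod 37 = 21
-1728 * (4 a)^3 = -1728 * (4*35)^3 mod 37 = 29
j = 29 * 21^(-1) mod 37 = 19

j = 19 (mod 37)


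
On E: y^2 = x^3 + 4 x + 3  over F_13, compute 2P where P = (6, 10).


Doubling: s = (3 x1^2 + a) / (2 y1)
s = (3*6^2 + 4) / (2*10) mod 13 = 3
x3 = s^2 - 2 x1 mod 13 = 3^2 - 2*6 = 10
y3 = s (x1 - x3) - y1 mod 13 = 3 * (6 - 10) - 10 = 4

2P = (10, 4)


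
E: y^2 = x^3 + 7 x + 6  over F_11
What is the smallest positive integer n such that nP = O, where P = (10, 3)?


Compute successive multiples of P until we hit O:
  1P = (10, 3)
  2P = (6, 0)
  3P = (10, 8)
  4P = O

ord(P) = 4


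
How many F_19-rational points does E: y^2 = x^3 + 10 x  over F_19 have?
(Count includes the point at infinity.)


For each x in F_19, count y with y^2 = x^3 + 10 x + 0 mod 19:
  x = 0: RHS = 0, y in [0]  -> 1 point(s)
  x = 1: RHS = 11, y in [7, 12]  -> 2 point(s)
  x = 2: RHS = 9, y in [3, 16]  -> 2 point(s)
  x = 3: RHS = 0, y in [0]  -> 1 point(s)
  x = 4: RHS = 9, y in [3, 16]  -> 2 point(s)
  x = 5: RHS = 4, y in [2, 17]  -> 2 point(s)
  x = 10: RHS = 17, y in [6, 13]  -> 2 point(s)
  x = 11: RHS = 16, y in [4, 15]  -> 2 point(s)
  x = 12: RHS = 5, y in [9, 10]  -> 2 point(s)
  x = 13: RHS = 9, y in [3, 16]  -> 2 point(s)
  x = 16: RHS = 0, y in [0]  -> 1 point(s)
Affine points: 19. Add the point at infinity: total = 20.

#E(F_19) = 20


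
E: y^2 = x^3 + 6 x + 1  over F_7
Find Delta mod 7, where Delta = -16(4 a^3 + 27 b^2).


4 a^3 + 27 b^2 = 4*6^3 + 27*1^2 = 864 + 27 = 891
Delta = -16 * (891) = -14256
Delta mod 7 = 3

Delta = 3 (mod 7)


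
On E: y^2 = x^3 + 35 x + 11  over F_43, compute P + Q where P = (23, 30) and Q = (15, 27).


P != Q, so use the chord formula.
s = (y2 - y1) / (x2 - x1) = (40) / (35) mod 43 = 38
x3 = s^2 - x1 - x2 mod 43 = 38^2 - 23 - 15 = 30
y3 = s (x1 - x3) - y1 mod 43 = 38 * (23 - 30) - 30 = 5

P + Q = (30, 5)


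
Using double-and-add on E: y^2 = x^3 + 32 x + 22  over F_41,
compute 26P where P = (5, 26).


k = 26 = 11010_2 (binary, LSB first: 01011)
Double-and-add from P = (5, 26):
  bit 0 = 0: acc unchanged = O
  bit 1 = 1: acc = O + (26, 12) = (26, 12)
  bit 2 = 0: acc unchanged = (26, 12)
  bit 3 = 1: acc = (26, 12) + (14, 4) = (6, 15)
  bit 4 = 1: acc = (6, 15) + (23, 16) = (33, 22)

26P = (33, 22)


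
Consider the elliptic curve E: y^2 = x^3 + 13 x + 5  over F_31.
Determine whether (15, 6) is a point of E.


Check whether y^2 = x^3 + 13 x + 5 (mod 31) for (x, y) = (15, 6).
LHS: y^2 = 6^2 mod 31 = 5
RHS: x^3 + 13 x + 5 = 15^3 + 13*15 + 5 mod 31 = 10
LHS != RHS

No, not on the curve


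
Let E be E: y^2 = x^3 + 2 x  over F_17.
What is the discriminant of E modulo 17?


4 a^3 + 27 b^2 = 4*2^3 + 27*0^2 = 32 + 0 = 32
Delta = -16 * (32) = -512
Delta mod 17 = 15

Delta = 15 (mod 17)


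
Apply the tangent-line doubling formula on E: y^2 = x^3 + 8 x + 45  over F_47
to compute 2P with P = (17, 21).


Doubling: s = (3 x1^2 + a) / (2 y1)
s = (3*17^2 + 8) / (2*21) mod 47 = 13
x3 = s^2 - 2 x1 mod 47 = 13^2 - 2*17 = 41
y3 = s (x1 - x3) - y1 mod 47 = 13 * (17 - 41) - 21 = 43

2P = (41, 43)


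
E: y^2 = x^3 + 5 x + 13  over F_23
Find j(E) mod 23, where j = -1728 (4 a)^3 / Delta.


Delta = -16(4 a^3 + 27 b^2) mod 23 = 21
-1728 * (4 a)^3 = -1728 * (4*5)^3 mod 23 = 12
j = 12 * 21^(-1) mod 23 = 17

j = 17 (mod 23)


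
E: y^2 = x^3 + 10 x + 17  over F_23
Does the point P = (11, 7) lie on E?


Check whether y^2 = x^3 + 10 x + 17 (mod 23) for (x, y) = (11, 7).
LHS: y^2 = 7^2 mod 23 = 3
RHS: x^3 + 10 x + 17 = 11^3 + 10*11 + 17 mod 23 = 9
LHS != RHS

No, not on the curve


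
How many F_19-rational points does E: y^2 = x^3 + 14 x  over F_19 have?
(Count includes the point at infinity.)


For each x in F_19, count y with y^2 = x^3 + 14 x + 0 mod 19:
  x = 0: RHS = 0, y in [0]  -> 1 point(s)
  x = 2: RHS = 17, y in [6, 13]  -> 2 point(s)
  x = 4: RHS = 6, y in [5, 14]  -> 2 point(s)
  x = 5: RHS = 5, y in [9, 10]  -> 2 point(s)
  x = 7: RHS = 4, y in [2, 17]  -> 2 point(s)
  x = 8: RHS = 16, y in [4, 15]  -> 2 point(s)
  x = 9: RHS = 0, y in [0]  -> 1 point(s)
  x = 10: RHS = 0, y in [0]  -> 1 point(s)
  x = 13: RHS = 4, y in [2, 17]  -> 2 point(s)
  x = 16: RHS = 7, y in [8, 11]  -> 2 point(s)
  x = 18: RHS = 4, y in [2, 17]  -> 2 point(s)
Affine points: 19. Add the point at infinity: total = 20.

#E(F_19) = 20


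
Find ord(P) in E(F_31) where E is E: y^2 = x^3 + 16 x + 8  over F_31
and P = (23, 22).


Compute successive multiples of P until we hit O:
  1P = (23, 22)
  2P = (24, 24)
  3P = (19, 17)
  4P = (8, 20)
  5P = (16, 12)
  6P = (1, 5)
  7P = (1, 26)
  8P = (16, 19)
  ... (continuing to 13P)
  13P = O

ord(P) = 13


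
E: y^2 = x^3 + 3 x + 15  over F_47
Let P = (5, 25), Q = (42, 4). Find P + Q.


P != Q, so use the chord formula.
s = (y2 - y1) / (x2 - x1) = (26) / (37) mod 47 = 35
x3 = s^2 - x1 - x2 mod 47 = 35^2 - 5 - 42 = 3
y3 = s (x1 - x3) - y1 mod 47 = 35 * (5 - 3) - 25 = 45

P + Q = (3, 45)


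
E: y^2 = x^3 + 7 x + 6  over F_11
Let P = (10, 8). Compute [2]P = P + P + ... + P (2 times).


k = 2 = 10_2 (binary, LSB first: 01)
Double-and-add from P = (10, 8):
  bit 0 = 0: acc unchanged = O
  bit 1 = 1: acc = O + (6, 0) = (6, 0)

2P = (6, 0)


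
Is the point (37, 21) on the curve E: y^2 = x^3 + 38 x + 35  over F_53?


Check whether y^2 = x^3 + 38 x + 35 (mod 53) for (x, y) = (37, 21).
LHS: y^2 = 21^2 mod 53 = 17
RHS: x^3 + 38 x + 35 = 37^3 + 38*37 + 35 mod 53 = 48
LHS != RHS

No, not on the curve


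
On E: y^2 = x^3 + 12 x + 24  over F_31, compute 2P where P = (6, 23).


Doubling: s = (3 x1^2 + a) / (2 y1)
s = (3*6^2 + 12) / (2*23) mod 31 = 8
x3 = s^2 - 2 x1 mod 31 = 8^2 - 2*6 = 21
y3 = s (x1 - x3) - y1 mod 31 = 8 * (6 - 21) - 23 = 12

2P = (21, 12)


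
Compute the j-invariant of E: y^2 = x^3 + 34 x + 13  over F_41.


Delta = -16(4 a^3 + 27 b^2) mod 41 = 30
-1728 * (4 a)^3 = -1728 * (4*34)^3 mod 41 = 20
j = 20 * 30^(-1) mod 41 = 28

j = 28 (mod 41)


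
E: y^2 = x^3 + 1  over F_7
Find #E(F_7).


For each x in F_7, count y with y^2 = x^3 + 0 x + 1 mod 7:
  x = 0: RHS = 1, y in [1, 6]  -> 2 point(s)
  x = 1: RHS = 2, y in [3, 4]  -> 2 point(s)
  x = 2: RHS = 2, y in [3, 4]  -> 2 point(s)
  x = 3: RHS = 0, y in [0]  -> 1 point(s)
  x = 4: RHS = 2, y in [3, 4]  -> 2 point(s)
  x = 5: RHS = 0, y in [0]  -> 1 point(s)
  x = 6: RHS = 0, y in [0]  -> 1 point(s)
Affine points: 11. Add the point at infinity: total = 12.

#E(F_7) = 12


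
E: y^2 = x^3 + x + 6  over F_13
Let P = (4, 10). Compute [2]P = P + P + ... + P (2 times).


k = 2 = 10_2 (binary, LSB first: 01)
Double-and-add from P = (4, 10):
  bit 0 = 0: acc unchanged = O
  bit 1 = 1: acc = O + (2, 4) = (2, 4)

2P = (2, 4)


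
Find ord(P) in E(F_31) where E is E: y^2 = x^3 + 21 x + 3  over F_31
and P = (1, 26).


Compute successive multiples of P until we hit O:
  1P = (1, 26)
  2P = (5, 27)
  3P = (27, 14)
  4P = (10, 2)
  5P = (3, 0)
  6P = (10, 29)
  7P = (27, 17)
  8P = (5, 4)
  ... (continuing to 10P)
  10P = O

ord(P) = 10


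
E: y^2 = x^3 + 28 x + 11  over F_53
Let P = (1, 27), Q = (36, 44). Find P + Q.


P != Q, so use the chord formula.
s = (y2 - y1) / (x2 - x1) = (17) / (35) mod 53 = 2
x3 = s^2 - x1 - x2 mod 53 = 2^2 - 1 - 36 = 20
y3 = s (x1 - x3) - y1 mod 53 = 2 * (1 - 20) - 27 = 41

P + Q = (20, 41)


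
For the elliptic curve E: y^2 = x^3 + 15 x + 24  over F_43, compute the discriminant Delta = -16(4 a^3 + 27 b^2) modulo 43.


4 a^3 + 27 b^2 = 4*15^3 + 27*24^2 = 13500 + 15552 = 29052
Delta = -16 * (29052) = -464832
Delta mod 43 = 41

Delta = 41 (mod 43)


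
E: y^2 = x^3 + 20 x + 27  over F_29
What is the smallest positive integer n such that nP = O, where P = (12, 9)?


Compute successive multiples of P until we hit O:
  1P = (12, 9)
  2P = (28, 21)
  3P = (24, 11)
  4P = (18, 19)
  5P = (5, 22)
  6P = (19, 4)
  7P = (21, 14)
  8P = (16, 21)
  ... (continuing to 23P)
  23P = O

ord(P) = 23


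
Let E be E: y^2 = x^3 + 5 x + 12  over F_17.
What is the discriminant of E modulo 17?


4 a^3 + 27 b^2 = 4*5^3 + 27*12^2 = 500 + 3888 = 4388
Delta = -16 * (4388) = -70208
Delta mod 17 = 2

Delta = 2 (mod 17)


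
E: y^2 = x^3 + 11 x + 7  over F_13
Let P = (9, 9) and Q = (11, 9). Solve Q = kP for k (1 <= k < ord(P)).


Enumerate multiples of P until we hit Q = (11, 9):
  1P = (9, 9)
  2P = (11, 9)
Match found at i = 2.

k = 2


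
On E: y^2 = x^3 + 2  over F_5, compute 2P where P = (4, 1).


Doubling: s = (3 x1^2 + a) / (2 y1)
s = (3*4^2 + 0) / (2*1) mod 5 = 4
x3 = s^2 - 2 x1 mod 5 = 4^2 - 2*4 = 3
y3 = s (x1 - x3) - y1 mod 5 = 4 * (4 - 3) - 1 = 3

2P = (3, 3)


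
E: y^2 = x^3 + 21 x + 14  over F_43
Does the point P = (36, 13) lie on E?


Check whether y^2 = x^3 + 21 x + 14 (mod 43) for (x, y) = (36, 13).
LHS: y^2 = 13^2 mod 43 = 40
RHS: x^3 + 21 x + 14 = 36^3 + 21*36 + 14 mod 43 = 40
LHS = RHS

Yes, on the curve


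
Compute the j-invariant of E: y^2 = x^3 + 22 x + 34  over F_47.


Delta = -16(4 a^3 + 27 b^2) mod 47 = 11
-1728 * (4 a)^3 = -1728 * (4*22)^3 mod 47 = 21
j = 21 * 11^(-1) mod 47 = 19

j = 19 (mod 47)


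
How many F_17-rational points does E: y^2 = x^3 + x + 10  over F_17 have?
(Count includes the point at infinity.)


For each x in F_17, count y with y^2 = x^3 + 1 x + 10 mod 17:
  x = 5: RHS = 4, y in [2, 15]  -> 2 point(s)
  x = 9: RHS = 0, y in [0]  -> 1 point(s)
  x = 10: RHS = 0, y in [0]  -> 1 point(s)
  x = 11: RHS = 9, y in [3, 14]  -> 2 point(s)
  x = 12: RHS = 16, y in [4, 13]  -> 2 point(s)
  x = 15: RHS = 0, y in [0]  -> 1 point(s)
  x = 16: RHS = 8, y in [5, 12]  -> 2 point(s)
Affine points: 11. Add the point at infinity: total = 12.

#E(F_17) = 12


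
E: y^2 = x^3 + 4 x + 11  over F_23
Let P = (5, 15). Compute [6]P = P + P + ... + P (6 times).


k = 6 = 110_2 (binary, LSB first: 011)
Double-and-add from P = (5, 15):
  bit 0 = 0: acc unchanged = O
  bit 1 = 1: acc = O + (8, 7) = (8, 7)
  bit 2 = 1: acc = (8, 7) + (19, 0) = (8, 16)

6P = (8, 16)


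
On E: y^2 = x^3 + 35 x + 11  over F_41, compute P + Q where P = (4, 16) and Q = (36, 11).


P != Q, so use the chord formula.
s = (y2 - y1) / (x2 - x1) = (36) / (32) mod 41 = 37
x3 = s^2 - x1 - x2 mod 41 = 37^2 - 4 - 36 = 17
y3 = s (x1 - x3) - y1 mod 41 = 37 * (4 - 17) - 16 = 36

P + Q = (17, 36)


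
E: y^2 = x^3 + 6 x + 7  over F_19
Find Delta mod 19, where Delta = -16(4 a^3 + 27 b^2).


4 a^3 + 27 b^2 = 4*6^3 + 27*7^2 = 864 + 1323 = 2187
Delta = -16 * (2187) = -34992
Delta mod 19 = 6

Delta = 6 (mod 19)


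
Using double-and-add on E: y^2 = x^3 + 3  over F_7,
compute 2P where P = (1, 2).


k = 2 = 10_2 (binary, LSB first: 01)
Double-and-add from P = (1, 2):
  bit 0 = 0: acc unchanged = O
  bit 1 = 1: acc = O + (6, 3) = (6, 3)

2P = (6, 3)


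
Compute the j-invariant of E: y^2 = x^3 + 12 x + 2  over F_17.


Delta = -16(4 a^3 + 27 b^2) mod 17 = 16
-1728 * (4 a)^3 = -1728 * (4*12)^3 mod 17 = 8
j = 8 * 16^(-1) mod 17 = 9

j = 9 (mod 17)


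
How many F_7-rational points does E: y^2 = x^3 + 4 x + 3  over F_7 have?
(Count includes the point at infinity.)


For each x in F_7, count y with y^2 = x^3 + 4 x + 3 mod 7:
  x = 1: RHS = 1, y in [1, 6]  -> 2 point(s)
  x = 3: RHS = 0, y in [0]  -> 1 point(s)
  x = 5: RHS = 1, y in [1, 6]  -> 2 point(s)
Affine points: 5. Add the point at infinity: total = 6.

#E(F_7) = 6


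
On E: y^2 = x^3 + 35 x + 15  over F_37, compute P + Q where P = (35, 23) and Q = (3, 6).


P != Q, so use the chord formula.
s = (y2 - y1) / (x2 - x1) = (20) / (5) mod 37 = 4
x3 = s^2 - x1 - x2 mod 37 = 4^2 - 35 - 3 = 15
y3 = s (x1 - x3) - y1 mod 37 = 4 * (35 - 15) - 23 = 20

P + Q = (15, 20)


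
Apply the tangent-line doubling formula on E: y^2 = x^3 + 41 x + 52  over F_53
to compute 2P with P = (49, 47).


Doubling: s = (3 x1^2 + a) / (2 y1)
s = (3*49^2 + 41) / (2*47) mod 53 = 50
x3 = s^2 - 2 x1 mod 53 = 50^2 - 2*49 = 17
y3 = s (x1 - x3) - y1 mod 53 = 50 * (49 - 17) - 47 = 16

2P = (17, 16)


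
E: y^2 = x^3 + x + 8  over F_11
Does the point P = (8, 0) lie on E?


Check whether y^2 = x^3 + 1 x + 8 (mod 11) for (x, y) = (8, 0).
LHS: y^2 = 0^2 mod 11 = 0
RHS: x^3 + 1 x + 8 = 8^3 + 1*8 + 8 mod 11 = 0
LHS = RHS

Yes, on the curve


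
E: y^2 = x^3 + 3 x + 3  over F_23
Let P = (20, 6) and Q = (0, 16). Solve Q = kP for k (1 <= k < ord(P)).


Enumerate multiples of P until we hit Q = (0, 16):
  1P = (20, 6)
  2P = (18, 22)
  3P = (3, 19)
  4P = (13, 13)
  5P = (14, 11)
  6P = (21, 14)
  7P = (0, 16)
Match found at i = 7.

k = 7


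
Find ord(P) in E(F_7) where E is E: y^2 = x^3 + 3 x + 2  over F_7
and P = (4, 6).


Compute successive multiples of P until we hit O:
  1P = (4, 6)
  2P = (0, 4)
  3P = (5, 4)
  4P = (2, 4)
  5P = (2, 3)
  6P = (5, 3)
  7P = (0, 3)
  8P = (4, 1)
  ... (continuing to 9P)
  9P = O

ord(P) = 9


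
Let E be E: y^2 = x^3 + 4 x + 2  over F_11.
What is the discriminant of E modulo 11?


4 a^3 + 27 b^2 = 4*4^3 + 27*2^2 = 256 + 108 = 364
Delta = -16 * (364) = -5824
Delta mod 11 = 6

Delta = 6 (mod 11)


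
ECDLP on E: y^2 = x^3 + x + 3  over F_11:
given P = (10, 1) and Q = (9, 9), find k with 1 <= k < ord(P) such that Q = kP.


Enumerate multiples of P until we hit Q = (9, 9):
  1P = (10, 1)
  2P = (6, 7)
  3P = (0, 6)
  4P = (4, 7)
  5P = (9, 9)
Match found at i = 5.

k = 5


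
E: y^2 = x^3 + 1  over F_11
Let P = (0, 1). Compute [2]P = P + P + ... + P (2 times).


k = 2 = 10_2 (binary, LSB first: 01)
Double-and-add from P = (0, 1):
  bit 0 = 0: acc unchanged = O
  bit 1 = 1: acc = O + (0, 10) = (0, 10)

2P = (0, 10)


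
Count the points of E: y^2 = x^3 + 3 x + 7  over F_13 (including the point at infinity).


For each x in F_13, count y with y^2 = x^3 + 3 x + 7 mod 13:
  x = 3: RHS = 4, y in [2, 11]  -> 2 point(s)
  x = 5: RHS = 4, y in [2, 11]  -> 2 point(s)
  x = 8: RHS = 10, y in [6, 7]  -> 2 point(s)
  x = 9: RHS = 9, y in [3, 10]  -> 2 point(s)
  x = 10: RHS = 10, y in [6, 7]  -> 2 point(s)
  x = 12: RHS = 3, y in [4, 9]  -> 2 point(s)
Affine points: 12. Add the point at infinity: total = 13.

#E(F_13) = 13


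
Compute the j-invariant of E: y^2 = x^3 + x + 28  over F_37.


Delta = -16(4 a^3 + 27 b^2) mod 37 = 20
-1728 * (4 a)^3 = -1728 * (4*1)^3 mod 37 = 1
j = 1 * 20^(-1) mod 37 = 13

j = 13 (mod 37)


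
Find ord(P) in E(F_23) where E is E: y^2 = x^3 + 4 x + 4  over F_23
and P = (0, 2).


Compute successive multiples of P until we hit O:
  1P = (0, 2)
  2P = (1, 20)
  3P = (1, 3)
  4P = (0, 21)
  5P = O

ord(P) = 5


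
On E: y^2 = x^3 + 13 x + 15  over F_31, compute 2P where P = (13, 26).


Doubling: s = (3 x1^2 + a) / (2 y1)
s = (3*13^2 + 13) / (2*26) mod 31 = 10
x3 = s^2 - 2 x1 mod 31 = 10^2 - 2*13 = 12
y3 = s (x1 - x3) - y1 mod 31 = 10 * (13 - 12) - 26 = 15

2P = (12, 15)


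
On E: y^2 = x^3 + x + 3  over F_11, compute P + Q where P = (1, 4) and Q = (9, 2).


P != Q, so use the chord formula.
s = (y2 - y1) / (x2 - x1) = (9) / (8) mod 11 = 8
x3 = s^2 - x1 - x2 mod 11 = 8^2 - 1 - 9 = 10
y3 = s (x1 - x3) - y1 mod 11 = 8 * (1 - 10) - 4 = 1

P + Q = (10, 1)


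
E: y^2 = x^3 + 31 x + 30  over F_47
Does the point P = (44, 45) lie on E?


Check whether y^2 = x^3 + 31 x + 30 (mod 47) for (x, y) = (44, 45).
LHS: y^2 = 45^2 mod 47 = 4
RHS: x^3 + 31 x + 30 = 44^3 + 31*44 + 30 mod 47 = 4
LHS = RHS

Yes, on the curve


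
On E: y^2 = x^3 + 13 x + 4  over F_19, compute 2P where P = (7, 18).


k = 2 = 10_2 (binary, LSB first: 01)
Double-and-add from P = (7, 18):
  bit 0 = 0: acc unchanged = O
  bit 1 = 1: acc = O + (2, 0) = (2, 0)

2P = (2, 0)


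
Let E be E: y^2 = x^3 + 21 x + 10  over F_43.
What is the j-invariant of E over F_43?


Delta = -16(4 a^3 + 27 b^2) mod 43 = 23
-1728 * (4 a)^3 = -1728 * (4*21)^3 mod 43 = 21
j = 21 * 23^(-1) mod 43 = 14

j = 14 (mod 43)


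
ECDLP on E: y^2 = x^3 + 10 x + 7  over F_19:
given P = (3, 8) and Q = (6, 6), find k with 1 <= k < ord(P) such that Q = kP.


Enumerate multiples of P until we hit Q = (6, 6):
  1P = (3, 8)
  2P = (11, 2)
  3P = (2, 15)
  4P = (6, 13)
  5P = (17, 13)
  6P = (0, 8)
  7P = (16, 11)
  8P = (5, 12)
  9P = (15, 6)
  10P = (10, 9)
  11P = (13, 15)
  12P = (9, 3)
  13P = (4, 15)
  14P = (4, 4)
  15P = (9, 16)
  16P = (13, 4)
  17P = (10, 10)
  18P = (15, 13)
  19P = (5, 7)
  20P = (16, 8)
  21P = (0, 11)
  22P = (17, 6)
  23P = (6, 6)
Match found at i = 23.

k = 23


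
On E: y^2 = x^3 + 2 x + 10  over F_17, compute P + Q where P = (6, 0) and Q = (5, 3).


P != Q, so use the chord formula.
s = (y2 - y1) / (x2 - x1) = (3) / (16) mod 17 = 14
x3 = s^2 - x1 - x2 mod 17 = 14^2 - 6 - 5 = 15
y3 = s (x1 - x3) - y1 mod 17 = 14 * (6 - 15) - 0 = 10

P + Q = (15, 10)


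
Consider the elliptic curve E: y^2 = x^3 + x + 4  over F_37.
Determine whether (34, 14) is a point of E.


Check whether y^2 = x^3 + 1 x + 4 (mod 37) for (x, y) = (34, 14).
LHS: y^2 = 14^2 mod 37 = 11
RHS: x^3 + 1 x + 4 = 34^3 + 1*34 + 4 mod 37 = 11
LHS = RHS

Yes, on the curve


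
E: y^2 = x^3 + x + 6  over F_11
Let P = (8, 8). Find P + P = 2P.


Doubling: s = (3 x1^2 + a) / (2 y1)
s = (3*8^2 + 1) / (2*8) mod 11 = 10
x3 = s^2 - 2 x1 mod 11 = 10^2 - 2*8 = 7
y3 = s (x1 - x3) - y1 mod 11 = 10 * (8 - 7) - 8 = 2

2P = (7, 2)


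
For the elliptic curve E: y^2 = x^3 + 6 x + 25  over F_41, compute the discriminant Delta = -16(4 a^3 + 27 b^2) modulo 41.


4 a^3 + 27 b^2 = 4*6^3 + 27*25^2 = 864 + 16875 = 17739
Delta = -16 * (17739) = -283824
Delta mod 41 = 19

Delta = 19 (mod 41)


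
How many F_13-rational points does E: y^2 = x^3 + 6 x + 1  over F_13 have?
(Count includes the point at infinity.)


For each x in F_13, count y with y^2 = x^3 + 6 x + 1 mod 13:
  x = 0: RHS = 1, y in [1, 12]  -> 2 point(s)
  x = 5: RHS = 0, y in [0]  -> 1 point(s)
  x = 7: RHS = 9, y in [3, 10]  -> 2 point(s)
  x = 9: RHS = 4, y in [2, 11]  -> 2 point(s)
Affine points: 7. Add the point at infinity: total = 8.

#E(F_13) = 8


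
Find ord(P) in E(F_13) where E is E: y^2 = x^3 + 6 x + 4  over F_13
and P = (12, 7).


Compute successive multiples of P until we hit O:
  1P = (12, 7)
  2P = (5, 4)
  3P = (6, 3)
  4P = (7, 5)
  5P = (3, 7)
  6P = (11, 6)
  7P = (4, 1)
  8P = (0, 2)
  ... (continuing to 17P)
  17P = O

ord(P) = 17


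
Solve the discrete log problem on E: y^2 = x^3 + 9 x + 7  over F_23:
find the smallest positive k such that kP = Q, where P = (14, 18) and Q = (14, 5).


Enumerate multiples of P until we hit Q = (14, 5):
  1P = (14, 18)
  2P = (21, 2)
  3P = (12, 7)
  4P = (10, 4)
  5P = (17, 6)
  6P = (8, 4)
  7P = (9, 9)
  8P = (6, 1)
  9P = (5, 4)
  10P = (5, 19)
  11P = (6, 22)
  12P = (9, 14)
  13P = (8, 19)
  14P = (17, 17)
  15P = (10, 19)
  16P = (12, 16)
  17P = (21, 21)
  18P = (14, 5)
Match found at i = 18.

k = 18


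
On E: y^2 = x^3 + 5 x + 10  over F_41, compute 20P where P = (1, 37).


k = 20 = 10100_2 (binary, LSB first: 00101)
Double-and-add from P = (1, 37):
  bit 0 = 0: acc unchanged = O
  bit 1 = 0: acc unchanged = O
  bit 2 = 1: acc = O + (6, 25) = (6, 25)
  bit 3 = 0: acc unchanged = (6, 25)
  bit 4 = 1: acc = (6, 25) + (14, 6) = (26, 2)

20P = (26, 2)


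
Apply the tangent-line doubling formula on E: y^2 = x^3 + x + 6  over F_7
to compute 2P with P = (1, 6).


Doubling: s = (3 x1^2 + a) / (2 y1)
s = (3*1^2 + 1) / (2*6) mod 7 = 5
x3 = s^2 - 2 x1 mod 7 = 5^2 - 2*1 = 2
y3 = s (x1 - x3) - y1 mod 7 = 5 * (1 - 2) - 6 = 3

2P = (2, 3)


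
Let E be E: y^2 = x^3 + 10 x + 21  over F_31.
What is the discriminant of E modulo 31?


4 a^3 + 27 b^2 = 4*10^3 + 27*21^2 = 4000 + 11907 = 15907
Delta = -16 * (15907) = -254512
Delta mod 31 = 29

Delta = 29 (mod 31)


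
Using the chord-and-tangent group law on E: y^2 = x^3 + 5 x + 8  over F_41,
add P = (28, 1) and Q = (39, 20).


P != Q, so use the chord formula.
s = (y2 - y1) / (x2 - x1) = (19) / (11) mod 41 = 39
x3 = s^2 - x1 - x2 mod 41 = 39^2 - 28 - 39 = 19
y3 = s (x1 - x3) - y1 mod 41 = 39 * (28 - 19) - 1 = 22

P + Q = (19, 22)


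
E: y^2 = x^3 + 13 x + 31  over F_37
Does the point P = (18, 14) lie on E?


Check whether y^2 = x^3 + 13 x + 31 (mod 37) for (x, y) = (18, 14).
LHS: y^2 = 14^2 mod 37 = 11
RHS: x^3 + 13 x + 31 = 18^3 + 13*18 + 31 mod 37 = 29
LHS != RHS

No, not on the curve


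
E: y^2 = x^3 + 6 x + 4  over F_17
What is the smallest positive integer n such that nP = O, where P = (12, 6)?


Compute successive multiples of P until we hit O:
  1P = (12, 6)
  2P = (12, 11)
  3P = O

ord(P) = 3


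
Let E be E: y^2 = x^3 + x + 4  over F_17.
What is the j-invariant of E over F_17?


Delta = -16(4 a^3 + 27 b^2) mod 17 = 11
-1728 * (4 a)^3 = -1728 * (4*1)^3 mod 17 = 10
j = 10 * 11^(-1) mod 17 = 4

j = 4 (mod 17)


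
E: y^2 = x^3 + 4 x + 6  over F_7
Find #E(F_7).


For each x in F_7, count y with y^2 = x^3 + 4 x + 6 mod 7:
  x = 1: RHS = 4, y in [2, 5]  -> 2 point(s)
  x = 2: RHS = 1, y in [1, 6]  -> 2 point(s)
  x = 4: RHS = 2, y in [3, 4]  -> 2 point(s)
  x = 5: RHS = 4, y in [2, 5]  -> 2 point(s)
  x = 6: RHS = 1, y in [1, 6]  -> 2 point(s)
Affine points: 10. Add the point at infinity: total = 11.

#E(F_7) = 11


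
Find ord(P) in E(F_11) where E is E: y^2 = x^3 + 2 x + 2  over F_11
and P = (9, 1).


Compute successive multiples of P until we hit O:
  1P = (9, 1)
  2P = (9, 10)
  3P = O

ord(P) = 3


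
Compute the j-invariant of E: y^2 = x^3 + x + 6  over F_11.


Delta = -16(4 a^3 + 27 b^2) mod 11 = 4
-1728 * (4 a)^3 = -1728 * (4*1)^3 mod 11 = 2
j = 2 * 4^(-1) mod 11 = 6

j = 6 (mod 11)


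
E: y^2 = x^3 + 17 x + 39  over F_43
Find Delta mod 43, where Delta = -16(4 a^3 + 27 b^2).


4 a^3 + 27 b^2 = 4*17^3 + 27*39^2 = 19652 + 41067 = 60719
Delta = -16 * (60719) = -971504
Delta mod 43 = 38

Delta = 38 (mod 43)


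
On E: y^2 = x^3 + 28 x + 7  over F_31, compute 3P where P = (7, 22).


k = 3 = 11_2 (binary, LSB first: 11)
Double-and-add from P = (7, 22):
  bit 0 = 1: acc = O + (7, 22) = (7, 22)
  bit 1 = 1: acc = (7, 22) + (19, 12) = (10, 27)

3P = (10, 27)


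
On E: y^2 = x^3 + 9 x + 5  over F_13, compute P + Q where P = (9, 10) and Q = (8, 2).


P != Q, so use the chord formula.
s = (y2 - y1) / (x2 - x1) = (5) / (12) mod 13 = 8
x3 = s^2 - x1 - x2 mod 13 = 8^2 - 9 - 8 = 8
y3 = s (x1 - x3) - y1 mod 13 = 8 * (9 - 8) - 10 = 11

P + Q = (8, 11)


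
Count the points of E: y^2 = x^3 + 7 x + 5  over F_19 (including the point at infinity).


For each x in F_19, count y with y^2 = x^3 + 7 x + 5 mod 19:
  x = 0: RHS = 5, y in [9, 10]  -> 2 point(s)
  x = 6: RHS = 16, y in [4, 15]  -> 2 point(s)
  x = 7: RHS = 17, y in [6, 13]  -> 2 point(s)
  x = 10: RHS = 11, y in [7, 12]  -> 2 point(s)
  x = 11: RHS = 7, y in [8, 11]  -> 2 point(s)
  x = 14: RHS = 16, y in [4, 15]  -> 2 point(s)
  x = 18: RHS = 16, y in [4, 15]  -> 2 point(s)
Affine points: 14. Add the point at infinity: total = 15.

#E(F_19) = 15


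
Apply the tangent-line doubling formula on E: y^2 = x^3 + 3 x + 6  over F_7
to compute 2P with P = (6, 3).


Doubling: s = (3 x1^2 + a) / (2 y1)
s = (3*6^2 + 3) / (2*3) mod 7 = 1
x3 = s^2 - 2 x1 mod 7 = 1^2 - 2*6 = 3
y3 = s (x1 - x3) - y1 mod 7 = 1 * (6 - 3) - 3 = 0

2P = (3, 0)


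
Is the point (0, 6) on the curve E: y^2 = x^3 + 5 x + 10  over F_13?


Check whether y^2 = x^3 + 5 x + 10 (mod 13) for (x, y) = (0, 6).
LHS: y^2 = 6^2 mod 13 = 10
RHS: x^3 + 5 x + 10 = 0^3 + 5*0 + 10 mod 13 = 10
LHS = RHS

Yes, on the curve


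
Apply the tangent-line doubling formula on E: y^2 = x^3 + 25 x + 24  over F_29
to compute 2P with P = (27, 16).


Doubling: s = (3 x1^2 + a) / (2 y1)
s = (3*27^2 + 25) / (2*16) mod 29 = 22
x3 = s^2 - 2 x1 mod 29 = 22^2 - 2*27 = 24
y3 = s (x1 - x3) - y1 mod 29 = 22 * (27 - 24) - 16 = 21

2P = (24, 21)


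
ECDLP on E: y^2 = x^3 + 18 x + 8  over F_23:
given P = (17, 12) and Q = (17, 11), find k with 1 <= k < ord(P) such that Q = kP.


Enumerate multiples of P until we hit Q = (17, 11):
  1P = (17, 12)
  2P = (18, 0)
  3P = (17, 11)
Match found at i = 3.

k = 3


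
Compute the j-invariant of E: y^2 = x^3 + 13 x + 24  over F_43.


Delta = -16(4 a^3 + 27 b^2) mod 43 = 11
-1728 * (4 a)^3 = -1728 * (4*13)^3 mod 43 = 16
j = 16 * 11^(-1) mod 43 = 21

j = 21 (mod 43)


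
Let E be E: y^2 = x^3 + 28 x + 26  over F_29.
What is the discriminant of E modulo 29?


4 a^3 + 27 b^2 = 4*28^3 + 27*26^2 = 87808 + 18252 = 106060
Delta = -16 * (106060) = -1696960
Delta mod 29 = 4

Delta = 4 (mod 29)


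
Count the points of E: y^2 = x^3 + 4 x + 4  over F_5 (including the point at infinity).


For each x in F_5, count y with y^2 = x^3 + 4 x + 4 mod 5:
  x = 0: RHS = 4, y in [2, 3]  -> 2 point(s)
  x = 1: RHS = 4, y in [2, 3]  -> 2 point(s)
  x = 2: RHS = 0, y in [0]  -> 1 point(s)
  x = 4: RHS = 4, y in [2, 3]  -> 2 point(s)
Affine points: 7. Add the point at infinity: total = 8.

#E(F_5) = 8
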